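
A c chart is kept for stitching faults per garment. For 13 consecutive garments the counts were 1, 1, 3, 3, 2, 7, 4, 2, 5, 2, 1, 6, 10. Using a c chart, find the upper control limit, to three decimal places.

9.320

c̄ = (1 + 1 + 3 + 3 + 2 + 7 + 4 + 2 + 5 + 2 + 1 + 6 + 10) / 13 = 47 / 13 = 3.6154
UCL = c̄ + 3√c̄ = 3.6154 + 3 × √3.6154 = 3.6154 + 3 × 1.9014 = 9.3196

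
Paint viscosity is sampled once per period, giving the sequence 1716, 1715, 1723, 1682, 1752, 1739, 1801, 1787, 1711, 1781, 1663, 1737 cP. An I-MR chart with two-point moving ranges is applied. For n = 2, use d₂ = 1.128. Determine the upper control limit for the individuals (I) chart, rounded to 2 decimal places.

1866.17

X̄ = (1716 + 1715 + 1723 + 1682 + 1752 + 1739 + 1801 + 1787 + 1711 + 1781 + 1663 + 1737) / 12 = 1733.9167
Moving ranges: 1, 8, 41, 70, 13, 62, 14, 76, 70, 118, 74; M̄R̄ = 547.0000 / 11 = 49.7273
UCL = X̄ + 3·M̄R̄/d₂ = 1733.9167 + 3 × 49.7273 / 1.128 = 1866.1701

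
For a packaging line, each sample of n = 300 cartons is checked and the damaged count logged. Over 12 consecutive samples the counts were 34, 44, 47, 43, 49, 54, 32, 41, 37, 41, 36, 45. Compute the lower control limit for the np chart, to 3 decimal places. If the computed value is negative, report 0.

p̄ = Σdᵢ / (k·n) = 503 / (12 × 300) = 0.13972
LCL = np̄ − 3·√(np̄(1−p̄)) = 41.9167 − 3 × 6.0050 = 23.9017

23.902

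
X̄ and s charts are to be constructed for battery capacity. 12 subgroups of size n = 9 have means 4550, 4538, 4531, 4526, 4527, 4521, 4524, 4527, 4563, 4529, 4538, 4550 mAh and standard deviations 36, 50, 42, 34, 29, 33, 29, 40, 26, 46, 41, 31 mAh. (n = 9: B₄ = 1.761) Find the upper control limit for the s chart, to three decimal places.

64.130

s̄ = (36 + 50 + 42 + 34 + 29 + 33 + 29 + 40 + 26 + 46 + 41 + 31) / 12 = 36.4167
UCL_s = B₄·s̄ = 1.761 × 36.4167 = 64.1297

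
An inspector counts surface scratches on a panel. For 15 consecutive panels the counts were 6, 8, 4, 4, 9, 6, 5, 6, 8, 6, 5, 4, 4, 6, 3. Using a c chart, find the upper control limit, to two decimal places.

c̄ = (6 + 8 + 4 + 4 + 9 + 6 + 5 + 6 + 8 + 6 + 5 + 4 + 4 + 6 + 3) / 15 = 84 / 15 = 5.6000
UCL = c̄ + 3√c̄ = 5.6000 + 3 × √5.6000 = 5.6000 + 3 × 2.3664 = 12.6993

12.70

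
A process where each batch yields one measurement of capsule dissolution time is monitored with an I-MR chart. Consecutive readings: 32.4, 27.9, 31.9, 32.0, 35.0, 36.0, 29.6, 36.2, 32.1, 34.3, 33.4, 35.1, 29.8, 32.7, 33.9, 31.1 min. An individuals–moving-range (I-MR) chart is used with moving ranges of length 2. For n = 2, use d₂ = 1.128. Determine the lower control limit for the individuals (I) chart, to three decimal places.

24.432

X̄ = (32.4 + 27.9 + 31.9 + 32.0 + 35.0 + 36.0 + 29.6 + 36.2 + 32.1 + 34.3 + 33.4 + 35.1 + 29.8 + 32.7 + 33.9 + 31.1) / 16 = 32.7125
Moving ranges: 4.5, 4.0, 0.1, 3.0, 1.0, 6.4, 6.6, 4.1, 2.2, 0.9, 1.7, 5.3, 2.9, 1.2, 2.8; M̄R̄ = 46.7000 / 15 = 3.1133
LCL = X̄ − 3·M̄R̄/d₂ = 32.7125 − 3 × 3.1133 / 1.128 = 24.4324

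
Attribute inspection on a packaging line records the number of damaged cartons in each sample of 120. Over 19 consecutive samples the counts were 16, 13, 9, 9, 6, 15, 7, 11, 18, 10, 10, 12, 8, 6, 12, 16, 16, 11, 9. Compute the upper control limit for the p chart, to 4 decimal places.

0.1737

p̄ = Σdᵢ / (k·n) = 214 / (19 × 120) = 0.09386
UCL = p̄ + 3·√(p̄(1−p̄)/n) = 0.09386 + 3 × √(0.09386×0.90614/120) = 0.09386 + 3 × 0.02662 = 0.17373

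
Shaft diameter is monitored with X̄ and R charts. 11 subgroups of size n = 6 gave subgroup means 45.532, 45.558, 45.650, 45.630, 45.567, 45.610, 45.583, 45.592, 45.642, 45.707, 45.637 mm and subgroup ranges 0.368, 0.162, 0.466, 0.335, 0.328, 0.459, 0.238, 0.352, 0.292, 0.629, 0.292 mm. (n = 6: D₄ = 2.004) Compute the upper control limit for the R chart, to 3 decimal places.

0.714

R̄ = (0.368 + 0.162 + 0.466 + 0.335 + 0.328 + 0.459 + 0.238 + 0.352 + 0.292 + 0.629 + 0.292) / 11 = 3.9210 / 11 = 0.3565
UCL_R = D₄·R̄ = 2.004 × 0.3565 = 0.7143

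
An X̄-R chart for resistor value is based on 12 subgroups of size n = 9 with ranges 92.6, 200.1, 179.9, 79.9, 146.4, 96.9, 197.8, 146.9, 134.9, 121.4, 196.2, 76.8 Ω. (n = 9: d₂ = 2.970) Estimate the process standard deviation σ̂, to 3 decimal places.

R̄ = (92.6 + 200.1 + 179.9 + 79.9 + 146.4 + 96.9 + 197.8 + 146.9 + 134.9 + 121.4 + 196.2 + 76.8) / 12 = 139.1500
σ̂ = R̄ / d₂ = 139.1500 / 2.970 = 46.8519

46.852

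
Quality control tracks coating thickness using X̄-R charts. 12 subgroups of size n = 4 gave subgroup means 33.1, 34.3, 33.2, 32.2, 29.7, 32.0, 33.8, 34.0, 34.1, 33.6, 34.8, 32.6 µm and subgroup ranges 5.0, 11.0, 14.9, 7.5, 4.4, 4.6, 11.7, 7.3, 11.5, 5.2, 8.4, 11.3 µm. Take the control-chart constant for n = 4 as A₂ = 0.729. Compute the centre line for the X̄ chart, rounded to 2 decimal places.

X̄̄ = (33.1 + 34.3 + 33.2 + 32.2 + 29.7 + 32.0 + 33.8 + 34.0 + 34.1 + 33.6 + 34.8 + 32.6) / 12 = 397.4000 / 12 = 33.1167
CL = X̄̄ = 33.1167

33.12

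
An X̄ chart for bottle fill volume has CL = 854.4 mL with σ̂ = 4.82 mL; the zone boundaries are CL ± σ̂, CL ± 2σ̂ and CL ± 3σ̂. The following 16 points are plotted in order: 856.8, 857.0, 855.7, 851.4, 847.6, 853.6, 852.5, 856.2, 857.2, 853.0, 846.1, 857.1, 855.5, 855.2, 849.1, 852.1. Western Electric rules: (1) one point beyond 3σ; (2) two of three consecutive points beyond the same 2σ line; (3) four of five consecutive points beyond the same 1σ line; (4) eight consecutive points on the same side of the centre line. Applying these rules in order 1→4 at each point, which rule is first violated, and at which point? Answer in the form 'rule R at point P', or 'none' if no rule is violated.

Zone of each point (C = within 1σ̂, B = 1σ̂–2σ̂, A = 2σ̂–3σ̂, * = beyond 3σ̂; sign = side of CL): 1:+C, 2:+C, 3:+C, 4:-C, 5:-B, 6:-C, 7:-C, 8:+C, 9:+C, 10:-C, 11:-B, 12:+C, 13:+C, 14:+C, 15:-B, 16:-C
No rule fires across all 16 points.

none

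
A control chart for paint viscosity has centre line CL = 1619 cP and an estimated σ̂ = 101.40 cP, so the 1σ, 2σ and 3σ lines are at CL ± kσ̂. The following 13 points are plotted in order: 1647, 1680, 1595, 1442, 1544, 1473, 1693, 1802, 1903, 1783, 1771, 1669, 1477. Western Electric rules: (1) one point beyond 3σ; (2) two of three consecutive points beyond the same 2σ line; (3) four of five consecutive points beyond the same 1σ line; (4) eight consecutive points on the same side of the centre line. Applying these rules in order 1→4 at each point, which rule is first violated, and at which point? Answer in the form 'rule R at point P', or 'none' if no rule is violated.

Zone of each point (C = within 1σ̂, B = 1σ̂–2σ̂, A = 2σ̂–3σ̂, * = beyond 3σ̂; sign = side of CL): 1:+C, 2:+C, 3:-C, 4:-B, 5:-C, 6:-B, 7:+C, 8:+B, 9:+A, 10:+B, 11:+B, 12:+C, 13:-B
Rule 3 (four of five consecutive points beyond the same 1σ limit) is satisfied at point 11.

rule 3 at point 11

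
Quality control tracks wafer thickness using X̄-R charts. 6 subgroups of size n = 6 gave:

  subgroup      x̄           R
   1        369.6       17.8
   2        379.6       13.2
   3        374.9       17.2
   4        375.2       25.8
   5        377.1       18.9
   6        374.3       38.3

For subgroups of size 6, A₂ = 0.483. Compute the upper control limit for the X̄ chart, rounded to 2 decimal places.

385.68

X̄̄ = (369.6 + 379.6 + 374.9 + 375.2 + 377.1 + 374.3) / 6 = 2250.7000 / 6 = 375.1167
R̄ = (17.8 + 13.2 + 17.2 + 25.8 + 18.9 + 38.3) / 6 = 131.2000 / 6 = 21.8667
UCL = X̄̄ + A₂·R̄ = 375.1167 + 0.483 × 21.8667 = 385.6783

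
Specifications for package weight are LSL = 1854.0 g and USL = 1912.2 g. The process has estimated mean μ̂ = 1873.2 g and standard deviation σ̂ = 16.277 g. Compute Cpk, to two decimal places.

0.39

Cpu = (USL − μ̂) / (3σ̂) = (1912.2 − 1873.2) / (3 × 16.277) = 0.7987; Cpl = (μ̂ − LSL) / (3σ̂) = (1873.2 − 1854.0) / (3 × 16.277) = 0.3932; Cpk = min(Cpu, Cpl) = 0.3932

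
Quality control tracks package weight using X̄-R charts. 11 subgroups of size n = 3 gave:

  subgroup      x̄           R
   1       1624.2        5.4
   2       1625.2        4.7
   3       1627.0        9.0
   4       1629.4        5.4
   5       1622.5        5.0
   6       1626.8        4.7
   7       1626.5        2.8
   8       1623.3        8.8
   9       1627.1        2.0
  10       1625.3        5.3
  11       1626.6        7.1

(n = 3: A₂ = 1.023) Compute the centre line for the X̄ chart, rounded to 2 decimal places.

X̄̄ = (1624.2 + 1625.2 + 1627.0 + 1629.4 + 1622.5 + 1626.8 + 1626.5 + 1623.3 + 1627.1 + 1625.3 + 1626.6) / 11 = 17883.9000 / 11 = 1625.8091
CL = X̄̄ = 1625.8091

1625.81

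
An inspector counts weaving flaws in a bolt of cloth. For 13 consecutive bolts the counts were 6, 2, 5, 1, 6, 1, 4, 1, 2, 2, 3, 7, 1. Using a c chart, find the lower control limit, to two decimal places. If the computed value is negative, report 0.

0.00

c̄ = (6 + 2 + 5 + 1 + 6 + 1 + 4 + 1 + 2 + 2 + 3 + 7 + 1) / 13 = 41 / 13 = 3.1538
LCL = c̄ − 3√c̄ = 3.1538 − 3 × 1.7759 = -2.1739 → 0 (cannot be negative)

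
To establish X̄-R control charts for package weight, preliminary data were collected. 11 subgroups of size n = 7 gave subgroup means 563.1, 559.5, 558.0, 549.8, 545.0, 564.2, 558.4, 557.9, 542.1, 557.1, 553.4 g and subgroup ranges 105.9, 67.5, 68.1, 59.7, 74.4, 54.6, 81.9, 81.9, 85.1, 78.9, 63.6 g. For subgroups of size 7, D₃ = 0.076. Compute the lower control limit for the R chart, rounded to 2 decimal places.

R̄ = (105.9 + 67.5 + 68.1 + 59.7 + 74.4 + 54.6 + 81.9 + 81.9 + 85.1 + 78.9 + 63.6) / 11 = 821.6000 / 11 = 74.6909
LCL_R = D₃·R̄ = 0.076 × 74.6909 = 5.6765

5.68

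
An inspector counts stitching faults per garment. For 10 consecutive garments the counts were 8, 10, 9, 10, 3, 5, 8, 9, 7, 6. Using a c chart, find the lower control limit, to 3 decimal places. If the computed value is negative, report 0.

0.000

c̄ = (8 + 10 + 9 + 10 + 3 + 5 + 8 + 9 + 7 + 6) / 10 = 75 / 10 = 7.5000
LCL = c̄ − 3√c̄ = 7.5000 − 3 × 2.7386 = -0.7158 → 0 (cannot be negative)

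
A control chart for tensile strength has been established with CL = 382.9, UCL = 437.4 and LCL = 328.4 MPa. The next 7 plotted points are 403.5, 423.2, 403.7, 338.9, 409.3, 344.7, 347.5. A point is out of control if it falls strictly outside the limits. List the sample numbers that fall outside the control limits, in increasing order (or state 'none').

All 7 points lie within [328.4, 437.4].

none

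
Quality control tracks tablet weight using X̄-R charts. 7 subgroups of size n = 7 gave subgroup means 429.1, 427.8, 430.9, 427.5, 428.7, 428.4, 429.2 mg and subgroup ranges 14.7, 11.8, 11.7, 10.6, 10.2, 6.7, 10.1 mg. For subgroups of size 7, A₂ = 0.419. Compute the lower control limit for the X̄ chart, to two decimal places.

424.26

X̄̄ = (429.1 + 427.8 + 430.9 + 427.5 + 428.7 + 428.4 + 429.2) / 7 = 3001.6000 / 7 = 428.8000
R̄ = (14.7 + 11.8 + 11.7 + 10.6 + 10.2 + 6.7 + 10.1) / 7 = 75.8000 / 7 = 10.8286
LCL = X̄̄ − A₂·R̄ = 428.8000 − 0.419 × 10.8286 = 424.2628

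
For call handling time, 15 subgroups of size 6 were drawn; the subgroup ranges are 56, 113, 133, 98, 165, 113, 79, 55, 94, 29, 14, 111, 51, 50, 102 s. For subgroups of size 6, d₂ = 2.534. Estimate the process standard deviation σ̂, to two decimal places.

33.23

R̄ = (56 + 113 + 133 + 98 + 165 + 113 + 79 + 55 + 94 + 29 + 14 + 111 + 51 + 50 + 102) / 15 = 84.2000
σ̂ = R̄ / d₂ = 84.2000 / 2.534 = 33.2281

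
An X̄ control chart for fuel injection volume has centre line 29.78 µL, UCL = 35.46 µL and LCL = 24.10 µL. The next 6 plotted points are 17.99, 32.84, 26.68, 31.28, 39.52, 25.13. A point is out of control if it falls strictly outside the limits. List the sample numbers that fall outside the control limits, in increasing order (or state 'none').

Compare each point to [24.10, 35.46]: sample 1 = 17.99 < LCL; sample 5 = 39.52 > UCL.

1, 5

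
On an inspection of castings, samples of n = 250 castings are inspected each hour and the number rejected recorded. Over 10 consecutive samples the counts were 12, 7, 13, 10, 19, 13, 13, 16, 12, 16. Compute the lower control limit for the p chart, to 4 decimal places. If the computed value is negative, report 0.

0.0101

p̄ = Σdᵢ / (k·n) = 131 / (10 × 250) = 0.05240
LCL = p̄ − 3·√(p̄(1−p̄)/n) = 0.05240 − 3 × 0.01409 = 0.01012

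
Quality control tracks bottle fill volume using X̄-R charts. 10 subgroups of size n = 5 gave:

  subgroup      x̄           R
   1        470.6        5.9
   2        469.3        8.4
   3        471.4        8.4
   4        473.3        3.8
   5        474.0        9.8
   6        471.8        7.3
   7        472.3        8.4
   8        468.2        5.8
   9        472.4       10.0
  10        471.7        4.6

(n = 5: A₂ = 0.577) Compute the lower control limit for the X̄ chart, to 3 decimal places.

X̄̄ = (470.6 + 469.3 + 471.4 + 473.3 + 474.0 + 471.8 + 472.3 + 468.2 + 472.4 + 471.7) / 10 = 4715.0000 / 10 = 471.5000
R̄ = (5.9 + 8.4 + 8.4 + 3.8 + 9.8 + 7.3 + 8.4 + 5.8 + 10.0 + 4.6) / 10 = 72.4000 / 10 = 7.2400
LCL = X̄̄ − A₂·R̄ = 471.5000 − 0.577 × 7.2400 = 467.3225

467.323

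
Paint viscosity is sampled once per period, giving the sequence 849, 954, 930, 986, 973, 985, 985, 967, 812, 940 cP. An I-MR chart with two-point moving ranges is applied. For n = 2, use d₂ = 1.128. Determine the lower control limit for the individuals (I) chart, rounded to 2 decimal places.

X̄ = (849 + 954 + 930 + 986 + 973 + 985 + 985 + 967 + 812 + 940) / 10 = 938.1000
Moving ranges: 105, 24, 56, 13, 12, 0, 18, 155, 128; M̄R̄ = 511.0000 / 9 = 56.7778
LCL = X̄ − 3·M̄R̄/d₂ = 938.1000 − 3 × 56.7778 / 1.128 = 787.0953

787.10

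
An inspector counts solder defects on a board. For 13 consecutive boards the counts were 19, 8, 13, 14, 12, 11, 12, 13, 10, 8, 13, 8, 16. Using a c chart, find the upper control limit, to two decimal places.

22.50

c̄ = (19 + 8 + 13 + 14 + 12 + 11 + 12 + 13 + 10 + 8 + 13 + 8 + 16) / 13 = 157 / 13 = 12.0769
UCL = c̄ + 3√c̄ = 12.0769 + 3 × √12.0769 = 12.0769 + 3 × 3.4752 = 22.5025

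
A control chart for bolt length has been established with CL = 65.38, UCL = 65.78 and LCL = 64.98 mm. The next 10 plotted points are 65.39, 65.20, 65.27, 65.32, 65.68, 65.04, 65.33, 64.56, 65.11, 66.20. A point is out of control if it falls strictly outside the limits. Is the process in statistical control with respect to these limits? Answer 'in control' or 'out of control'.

out of control

Compare each point to [64.98, 65.78]: sample 8 = 64.56 < LCL; sample 10 = 66.20 > UCL.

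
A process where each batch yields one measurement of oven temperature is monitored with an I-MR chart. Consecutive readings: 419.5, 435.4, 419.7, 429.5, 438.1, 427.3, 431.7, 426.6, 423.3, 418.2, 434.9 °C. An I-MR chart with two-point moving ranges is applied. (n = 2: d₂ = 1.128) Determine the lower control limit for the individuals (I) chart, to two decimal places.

X̄ = (419.5 + 435.4 + 419.7 + 429.5 + 438.1 + 427.3 + 431.7 + 426.6 + 423.3 + 418.2 + 434.9) / 11 = 427.6545
Moving ranges: 15.9, 15.7, 9.8, 8.6, 10.8, 4.4, 5.1, 3.3, 5.1, 16.7; M̄R̄ = 95.4000 / 10 = 9.5400
LCL = X̄ − 3·M̄R̄/d₂ = 427.6545 − 3 × 9.5400 / 1.128 = 402.2822

402.28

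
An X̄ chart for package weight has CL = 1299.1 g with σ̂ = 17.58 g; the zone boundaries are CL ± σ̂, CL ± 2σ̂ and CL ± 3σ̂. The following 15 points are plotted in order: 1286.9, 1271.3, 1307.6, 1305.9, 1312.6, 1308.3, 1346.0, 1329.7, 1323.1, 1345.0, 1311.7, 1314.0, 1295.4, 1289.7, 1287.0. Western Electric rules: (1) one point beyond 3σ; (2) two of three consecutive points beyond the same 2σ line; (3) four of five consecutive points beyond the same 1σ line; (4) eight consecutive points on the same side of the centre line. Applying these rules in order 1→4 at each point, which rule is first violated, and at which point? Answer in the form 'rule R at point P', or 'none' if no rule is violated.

rule 3 at point 10

Zone of each point (C = within 1σ̂, B = 1σ̂–2σ̂, A = 2σ̂–3σ̂, * = beyond 3σ̂; sign = side of CL): 1:-C, 2:-B, 3:+C, 4:+C, 5:+C, 6:+C, 7:+A, 8:+B, 9:+B, 10:+A, 11:+C, 12:+C, 13:-C, 14:-C, 15:-C
Rule 3 (four of five consecutive points beyond the same 1σ limit) is satisfied at point 10.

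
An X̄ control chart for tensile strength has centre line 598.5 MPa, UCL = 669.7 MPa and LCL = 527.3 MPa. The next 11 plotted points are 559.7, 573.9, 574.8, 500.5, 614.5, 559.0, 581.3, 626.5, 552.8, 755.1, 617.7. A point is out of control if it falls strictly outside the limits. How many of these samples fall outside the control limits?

Compare each point to [527.3, 669.7]: sample 4 = 500.5 < LCL; sample 10 = 755.1 > UCL.

2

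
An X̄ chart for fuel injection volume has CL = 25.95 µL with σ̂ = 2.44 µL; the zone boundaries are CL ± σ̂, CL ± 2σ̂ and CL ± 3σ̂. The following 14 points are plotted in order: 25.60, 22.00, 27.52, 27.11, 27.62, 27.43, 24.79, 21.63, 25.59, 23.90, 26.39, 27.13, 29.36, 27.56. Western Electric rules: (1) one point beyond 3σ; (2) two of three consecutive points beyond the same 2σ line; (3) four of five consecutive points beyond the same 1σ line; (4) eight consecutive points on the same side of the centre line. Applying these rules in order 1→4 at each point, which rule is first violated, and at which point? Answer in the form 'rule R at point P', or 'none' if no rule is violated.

none

Zone of each point (C = within 1σ̂, B = 1σ̂–2σ̂, A = 2σ̂–3σ̂, * = beyond 3σ̂; sign = side of CL): 1:-C, 2:-B, 3:+C, 4:+C, 5:+C, 6:+C, 7:-C, 8:-B, 9:-C, 10:-C, 11:+C, 12:+C, 13:+B, 14:+C
No rule fires across all 14 points.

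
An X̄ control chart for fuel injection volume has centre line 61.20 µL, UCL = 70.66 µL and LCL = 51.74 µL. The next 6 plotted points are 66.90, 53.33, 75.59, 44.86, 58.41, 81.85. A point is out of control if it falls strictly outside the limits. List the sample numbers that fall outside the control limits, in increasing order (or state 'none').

Compare each point to [51.74, 70.66]: sample 3 = 75.59 > UCL; sample 4 = 44.86 < LCL; sample 6 = 81.85 > UCL.

3, 4, 6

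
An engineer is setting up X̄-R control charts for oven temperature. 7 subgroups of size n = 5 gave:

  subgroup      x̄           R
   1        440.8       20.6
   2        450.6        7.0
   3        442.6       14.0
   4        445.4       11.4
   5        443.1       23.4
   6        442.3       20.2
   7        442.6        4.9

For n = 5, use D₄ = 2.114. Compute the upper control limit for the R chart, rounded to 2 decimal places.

30.65

R̄ = (20.6 + 7.0 + 14.0 + 11.4 + 23.4 + 20.2 + 4.9) / 7 = 101.5000 / 7 = 14.5000
UCL_R = D₄·R̄ = 2.114 × 14.5000 = 30.6530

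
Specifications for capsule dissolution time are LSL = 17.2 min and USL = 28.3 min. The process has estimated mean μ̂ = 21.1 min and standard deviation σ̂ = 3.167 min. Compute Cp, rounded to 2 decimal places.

Cp = (USL − LSL) / (6σ̂) = (28.3 − 17.2) / (6 × 3.167) = 11.1000 / 19.0020 = 0.5841

0.58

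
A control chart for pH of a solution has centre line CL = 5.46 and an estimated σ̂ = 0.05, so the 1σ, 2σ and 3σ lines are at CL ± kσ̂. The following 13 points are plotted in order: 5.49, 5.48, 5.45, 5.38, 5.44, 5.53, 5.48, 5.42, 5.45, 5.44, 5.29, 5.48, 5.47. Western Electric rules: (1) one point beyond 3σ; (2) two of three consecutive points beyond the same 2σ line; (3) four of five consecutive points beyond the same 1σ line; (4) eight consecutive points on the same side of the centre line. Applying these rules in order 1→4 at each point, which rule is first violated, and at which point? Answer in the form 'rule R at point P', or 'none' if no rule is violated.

rule 1 at point 11

Zone of each point (C = within 1σ̂, B = 1σ̂–2σ̂, A = 2σ̂–3σ̂, * = beyond 3σ̂; sign = side of CL): 1:+C, 2:+C, 3:-C, 4:-B, 5:-C, 6:+B, 7:+C, 8:-C, 9:-C, 10:-C, 11:-*, 12:+C, 13:+C
Rule 1 (one point beyond the 3σ limits) is satisfied at point 11.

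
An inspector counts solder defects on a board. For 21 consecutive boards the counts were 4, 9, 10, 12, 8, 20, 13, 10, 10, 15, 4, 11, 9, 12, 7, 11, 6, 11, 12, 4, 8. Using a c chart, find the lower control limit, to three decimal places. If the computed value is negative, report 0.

0.413

c̄ = (4 + 9 + 10 + 12 + 8 + 20 + 13 + 10 + 10 + 15 + 4 + 11 + 9 + 12 + 7 + 11 + 6 + 11 + 12 + 4 + 8) / 21 = 206 / 21 = 9.8095
LCL = c̄ − 3√c̄ = 9.8095 − 3 × 3.1320 = 0.4135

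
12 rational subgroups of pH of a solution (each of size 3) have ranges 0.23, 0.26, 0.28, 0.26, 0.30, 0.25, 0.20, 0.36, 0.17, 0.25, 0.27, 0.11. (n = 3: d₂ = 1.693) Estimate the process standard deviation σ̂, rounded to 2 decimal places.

R̄ = (0.23 + 0.26 + 0.28 + 0.26 + 0.30 + 0.25 + 0.20 + 0.36 + 0.17 + 0.25 + 0.27 + 0.11) / 12 = 0.2450
σ̂ = R̄ / d₂ = 0.2450 / 1.693 = 0.1447

0.14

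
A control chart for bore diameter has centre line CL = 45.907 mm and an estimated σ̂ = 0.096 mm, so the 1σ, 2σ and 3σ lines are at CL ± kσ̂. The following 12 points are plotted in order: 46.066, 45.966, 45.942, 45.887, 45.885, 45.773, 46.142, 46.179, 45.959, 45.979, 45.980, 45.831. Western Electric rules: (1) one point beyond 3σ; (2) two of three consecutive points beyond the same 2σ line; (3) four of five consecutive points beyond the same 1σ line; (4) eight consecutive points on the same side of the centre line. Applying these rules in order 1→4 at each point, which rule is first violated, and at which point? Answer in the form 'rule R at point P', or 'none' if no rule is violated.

rule 2 at point 8

Zone of each point (C = within 1σ̂, B = 1σ̂–2σ̂, A = 2σ̂–3σ̂, * = beyond 3σ̂; sign = side of CL): 1:+B, 2:+C, 3:+C, 4:-C, 5:-C, 6:-B, 7:+A, 8:+A, 9:+C, 10:+C, 11:+C, 12:-C
Rule 2 (two of three consecutive points beyond the same 2σ limit) is satisfied at point 8.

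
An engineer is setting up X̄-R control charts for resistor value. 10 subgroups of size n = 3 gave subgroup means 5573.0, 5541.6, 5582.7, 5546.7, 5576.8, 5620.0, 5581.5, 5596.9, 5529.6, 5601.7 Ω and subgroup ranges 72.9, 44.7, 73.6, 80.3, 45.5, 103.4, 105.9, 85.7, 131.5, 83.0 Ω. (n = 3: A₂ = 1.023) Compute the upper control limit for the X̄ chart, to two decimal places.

5659.60

X̄̄ = (5573.0 + 5541.6 + 5582.7 + 5546.7 + 5576.8 + 5620.0 + 5581.5 + 5596.9 + 5529.6 + 5601.7) / 10 = 55750.5000 / 10 = 5575.0500
R̄ = (72.9 + 44.7 + 73.6 + 80.3 + 45.5 + 103.4 + 105.9 + 85.7 + 131.5 + 83.0) / 10 = 826.5000 / 10 = 82.6500
UCL = X̄̄ + A₂·R̄ = 5575.0500 + 1.023 × 82.6500 = 5659.6010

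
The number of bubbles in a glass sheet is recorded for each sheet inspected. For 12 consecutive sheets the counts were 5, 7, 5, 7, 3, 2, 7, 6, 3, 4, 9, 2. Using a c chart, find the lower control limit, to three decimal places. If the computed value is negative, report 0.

c̄ = (5 + 7 + 5 + 7 + 3 + 2 + 7 + 6 + 3 + 4 + 9 + 2) / 12 = 60 / 12 = 5.0000
LCL = c̄ − 3√c̄ = 5.0000 − 3 × 2.2361 = -1.7082 → 0 (cannot be negative)

0.000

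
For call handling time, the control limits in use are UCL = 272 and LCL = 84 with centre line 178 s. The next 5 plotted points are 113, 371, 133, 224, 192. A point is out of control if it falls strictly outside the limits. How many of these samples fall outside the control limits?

Compare each point to [84, 272]: sample 2 = 371 > UCL.

1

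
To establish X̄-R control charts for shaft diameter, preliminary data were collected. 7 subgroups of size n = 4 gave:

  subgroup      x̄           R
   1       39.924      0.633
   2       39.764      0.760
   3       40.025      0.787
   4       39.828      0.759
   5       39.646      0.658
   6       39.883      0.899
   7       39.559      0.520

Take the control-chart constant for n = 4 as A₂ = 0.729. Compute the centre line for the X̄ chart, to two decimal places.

39.80

X̄̄ = (39.924 + 39.764 + 40.025 + 39.828 + 39.646 + 39.883 + 39.559) / 7 = 278.6290 / 7 = 39.8041
CL = X̄̄ = 39.8041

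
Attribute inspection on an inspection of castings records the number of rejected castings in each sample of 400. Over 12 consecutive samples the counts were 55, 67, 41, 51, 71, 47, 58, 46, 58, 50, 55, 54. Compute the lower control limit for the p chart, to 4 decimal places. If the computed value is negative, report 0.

p̄ = Σdᵢ / (k·n) = 653 / (12 × 400) = 0.13604
LCL = p̄ − 3·√(p̄(1−p̄)/n) = 0.13604 − 3 × 0.01714 = 0.08462

0.0846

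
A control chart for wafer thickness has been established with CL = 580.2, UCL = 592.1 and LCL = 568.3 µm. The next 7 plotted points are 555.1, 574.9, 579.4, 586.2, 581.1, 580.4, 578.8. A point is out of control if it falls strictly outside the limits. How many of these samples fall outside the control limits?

1

Compare each point to [568.3, 592.1]: sample 1 = 555.1 < LCL.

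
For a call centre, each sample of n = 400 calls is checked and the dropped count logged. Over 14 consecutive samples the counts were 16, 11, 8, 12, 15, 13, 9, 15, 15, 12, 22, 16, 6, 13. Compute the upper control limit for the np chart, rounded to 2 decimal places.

23.74

p̄ = Σdᵢ / (k·n) = 183 / (14 × 400) = 0.03268
UCL = np̄ + 3·√(np̄(1−p̄)) = 13.0714 + 3 × √(13.0714×0.96732) = 13.0714 + 3 × 3.5559 = 23.7391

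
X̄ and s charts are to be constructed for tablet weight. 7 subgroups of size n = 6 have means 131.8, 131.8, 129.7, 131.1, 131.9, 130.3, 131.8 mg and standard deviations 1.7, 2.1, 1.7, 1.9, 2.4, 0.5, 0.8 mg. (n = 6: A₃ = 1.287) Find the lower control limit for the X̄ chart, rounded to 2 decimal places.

X̄̄ = (131.8 + 131.8 + 129.7 + 131.1 + 131.9 + 130.3 + 131.8) / 7 = 131.2000
s̄ = (1.7 + 2.1 + 1.7 + 1.9 + 2.4 + 0.5 + 0.8) / 7 = 1.5857
LCL = X̄̄ − A₃·s̄ = 131.2000 − 1.287 × 1.5857 = 129.1592

129.16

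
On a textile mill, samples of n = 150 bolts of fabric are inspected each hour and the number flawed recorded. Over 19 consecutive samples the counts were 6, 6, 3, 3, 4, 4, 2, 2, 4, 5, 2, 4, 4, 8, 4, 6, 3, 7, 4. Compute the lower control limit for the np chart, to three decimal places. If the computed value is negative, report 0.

0.000

p̄ = Σdᵢ / (k·n) = 81 / (19 × 150) = 0.02842
LCL = np̄ − 3·√(np̄(1−p̄)) = 4.2632 − 3 × 2.0352 = -1.8424 → 0 (negative, so LCL = 0)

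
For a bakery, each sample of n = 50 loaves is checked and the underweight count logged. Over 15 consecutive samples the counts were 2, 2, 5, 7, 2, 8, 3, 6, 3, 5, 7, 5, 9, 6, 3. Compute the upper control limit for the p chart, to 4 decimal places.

p̄ = Σdᵢ / (k·n) = 73 / (15 × 50) = 0.09733
UCL = p̄ + 3·√(p̄(1−p̄)/n) = 0.09733 + 3 × √(0.09733×0.90267/50) = 0.09733 + 3 × 0.04192 = 0.22309

0.2231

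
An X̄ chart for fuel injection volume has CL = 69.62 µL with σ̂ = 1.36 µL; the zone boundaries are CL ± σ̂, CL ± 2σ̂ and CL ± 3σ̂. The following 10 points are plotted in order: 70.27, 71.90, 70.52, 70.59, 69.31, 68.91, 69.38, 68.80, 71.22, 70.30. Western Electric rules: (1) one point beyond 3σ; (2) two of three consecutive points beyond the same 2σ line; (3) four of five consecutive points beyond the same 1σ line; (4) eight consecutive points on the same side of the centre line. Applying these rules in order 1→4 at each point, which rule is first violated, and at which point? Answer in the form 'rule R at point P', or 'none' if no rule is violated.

none

Zone of each point (C = within 1σ̂, B = 1σ̂–2σ̂, A = 2σ̂–3σ̂, * = beyond 3σ̂; sign = side of CL): 1:+C, 2:+B, 3:+C, 4:+C, 5:-C, 6:-C, 7:-C, 8:-C, 9:+B, 10:+C
No rule fires across all 10 points.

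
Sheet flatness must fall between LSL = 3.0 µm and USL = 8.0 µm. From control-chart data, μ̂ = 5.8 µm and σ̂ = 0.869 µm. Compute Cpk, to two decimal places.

Cpu = (USL − μ̂) / (3σ̂) = (8.0 − 5.8) / (3 × 0.869) = 0.8439; Cpl = (μ̂ − LSL) / (3σ̂) = (5.8 − 3.0) / (3 × 0.869) = 1.0740; Cpk = min(Cpu, Cpl) = 0.8439

0.84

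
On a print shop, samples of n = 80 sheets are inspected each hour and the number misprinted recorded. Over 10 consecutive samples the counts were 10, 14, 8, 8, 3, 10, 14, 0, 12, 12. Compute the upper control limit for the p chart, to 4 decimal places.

p̄ = Σdᵢ / (k·n) = 91 / (10 × 80) = 0.11375
UCL = p̄ + 3·√(p̄(1−p̄)/n) = 0.11375 + 3 × √(0.11375×0.88625/80) = 0.11375 + 3 × 0.03550 = 0.22025

0.2202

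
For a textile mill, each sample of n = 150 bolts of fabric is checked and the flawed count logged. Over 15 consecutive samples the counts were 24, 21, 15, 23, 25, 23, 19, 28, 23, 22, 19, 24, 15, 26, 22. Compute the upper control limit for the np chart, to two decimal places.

p̄ = Σdᵢ / (k·n) = 329 / (15 × 150) = 0.14622
UCL = np̄ + 3·√(np̄(1−p̄)) = 21.9333 + 3 × √(21.9333×0.85378) = 21.9333 + 3 × 4.3274 = 34.9155

34.92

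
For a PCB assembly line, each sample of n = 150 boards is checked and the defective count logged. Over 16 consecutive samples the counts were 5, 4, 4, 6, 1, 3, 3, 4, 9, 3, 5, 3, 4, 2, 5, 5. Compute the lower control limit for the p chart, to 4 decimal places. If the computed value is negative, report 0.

0.0000

p̄ = Σdᵢ / (k·n) = 66 / (16 × 150) = 0.02750
LCL = p̄ − 3·√(p̄(1−p̄)/n) = 0.02750 − 3 × 0.01335 = -0.01256 → 0 (negative, so LCL = 0)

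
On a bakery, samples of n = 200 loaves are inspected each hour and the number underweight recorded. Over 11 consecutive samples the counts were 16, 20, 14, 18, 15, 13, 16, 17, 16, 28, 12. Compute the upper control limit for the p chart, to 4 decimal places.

p̄ = Σdᵢ / (k·n) = 185 / (11 × 200) = 0.08409
UCL = p̄ + 3·√(p̄(1−p̄)/n) = 0.08409 + 3 × √(0.08409×0.91591/200) = 0.08409 + 3 × 0.01962 = 0.14296

0.1430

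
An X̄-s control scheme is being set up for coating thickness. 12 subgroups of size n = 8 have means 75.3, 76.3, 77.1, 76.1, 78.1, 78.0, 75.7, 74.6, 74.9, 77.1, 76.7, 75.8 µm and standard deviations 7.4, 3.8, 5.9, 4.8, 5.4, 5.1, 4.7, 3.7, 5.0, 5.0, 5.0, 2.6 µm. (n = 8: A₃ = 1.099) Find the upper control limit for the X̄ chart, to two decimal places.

81.66

X̄̄ = (75.3 + 76.3 + 77.1 + 76.1 + 78.1 + 78.0 + 75.7 + 74.6 + 74.9 + 77.1 + 76.7 + 75.8) / 12 = 76.3083
s̄ = (7.4 + 3.8 + 5.9 + 4.8 + 5.4 + 5.1 + 4.7 + 3.7 + 5.0 + 5.0 + 5.0 + 2.6) / 12 = 4.8667
UCL = X̄̄ + A₃·s̄ = 76.3083 + 1.099 × 4.8667 = 81.6568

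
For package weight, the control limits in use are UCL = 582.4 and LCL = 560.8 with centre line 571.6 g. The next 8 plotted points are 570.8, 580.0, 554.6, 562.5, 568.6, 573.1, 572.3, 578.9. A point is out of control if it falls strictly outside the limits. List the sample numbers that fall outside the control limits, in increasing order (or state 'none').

3

Compare each point to [560.8, 582.4]: sample 3 = 554.6 < LCL.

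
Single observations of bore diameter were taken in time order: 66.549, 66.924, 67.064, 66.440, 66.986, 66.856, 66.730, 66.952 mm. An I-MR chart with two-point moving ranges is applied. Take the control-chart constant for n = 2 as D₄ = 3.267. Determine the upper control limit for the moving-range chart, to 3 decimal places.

Moving ranges: 0.375, 0.140, 0.624, 0.546, 0.130, 0.126, 0.222; M̄R̄ = 2.1630 / 7 = 0.3090
UCL_MR = D₄·M̄R̄ = 3.267 × 0.3090 = 1.0095

1.010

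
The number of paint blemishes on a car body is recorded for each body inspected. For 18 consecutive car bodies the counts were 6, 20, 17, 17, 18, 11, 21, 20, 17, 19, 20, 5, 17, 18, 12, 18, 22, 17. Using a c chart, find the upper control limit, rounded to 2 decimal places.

c̄ = (6 + 20 + 17 + 17 + 18 + 11 + 21 + 20 + 17 + 19 + 20 + 5 + 17 + 18 + 12 + 18 + 22 + 17) / 18 = 295 / 18 = 16.3889
UCL = c̄ + 3√c̄ = 16.3889 + 3 × √16.3889 = 16.3889 + 3 × 4.0483 = 28.5338

28.53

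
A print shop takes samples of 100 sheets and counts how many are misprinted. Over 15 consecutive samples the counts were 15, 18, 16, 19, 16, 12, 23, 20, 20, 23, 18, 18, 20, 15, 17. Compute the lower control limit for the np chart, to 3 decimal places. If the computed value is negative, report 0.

6.474

p̄ = Σdᵢ / (k·n) = 270 / (15 × 100) = 0.18000
LCL = np̄ − 3·√(np̄(1−p̄)) = 18.0000 − 3 × 3.8419 = 6.4744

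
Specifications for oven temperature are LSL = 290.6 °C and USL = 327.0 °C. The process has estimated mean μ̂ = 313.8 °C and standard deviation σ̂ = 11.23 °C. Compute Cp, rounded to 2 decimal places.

Cp = (USL − LSL) / (6σ̂) = (327.0 − 290.6) / (6 × 11.23) = 36.4000 / 67.3800 = 0.5402

0.54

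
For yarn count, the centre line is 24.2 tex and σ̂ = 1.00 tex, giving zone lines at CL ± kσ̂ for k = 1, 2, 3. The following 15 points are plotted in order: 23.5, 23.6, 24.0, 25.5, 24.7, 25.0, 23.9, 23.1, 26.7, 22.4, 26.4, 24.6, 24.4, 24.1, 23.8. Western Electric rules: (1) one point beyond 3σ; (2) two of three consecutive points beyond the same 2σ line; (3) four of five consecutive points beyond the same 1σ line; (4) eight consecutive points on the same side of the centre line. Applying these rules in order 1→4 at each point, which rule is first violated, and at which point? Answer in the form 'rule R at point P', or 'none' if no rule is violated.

Zone of each point (C = within 1σ̂, B = 1σ̂–2σ̂, A = 2σ̂–3σ̂, * = beyond 3σ̂; sign = side of CL): 1:-C, 2:-C, 3:-C, 4:+B, 5:+C, 6:+C, 7:-C, 8:-B, 9:+A, 10:-B, 11:+A, 12:+C, 13:+C, 14:-C, 15:-C
Rule 2 (two of three consecutive points beyond the same 2σ limit) is satisfied at point 11.

rule 2 at point 11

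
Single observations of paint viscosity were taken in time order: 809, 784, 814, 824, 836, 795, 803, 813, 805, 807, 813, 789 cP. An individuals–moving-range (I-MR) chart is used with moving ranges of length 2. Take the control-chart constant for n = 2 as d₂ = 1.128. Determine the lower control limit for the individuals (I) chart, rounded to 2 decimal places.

765.11

X̄ = (809 + 784 + 814 + 824 + 836 + 795 + 803 + 813 + 805 + 807 + 813 + 789) / 12 = 807.6667
Moving ranges: 25, 30, 10, 12, 41, 8, 10, 8, 2, 6, 24; M̄R̄ = 176.0000 / 11 = 16.0000
LCL = X̄ − 3·M̄R̄/d₂ = 807.6667 − 3 × 16.0000 / 1.128 = 765.1135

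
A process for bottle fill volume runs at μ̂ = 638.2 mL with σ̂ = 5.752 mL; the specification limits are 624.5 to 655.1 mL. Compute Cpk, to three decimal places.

0.794

Cpu = (USL − μ̂) / (3σ̂) = (655.1 − 638.2) / (3 × 5.752) = 0.9794; Cpl = (μ̂ − LSL) / (3σ̂) = (638.2 − 624.5) / (3 × 5.752) = 0.7939; Cpk = min(Cpu, Cpl) = 0.7939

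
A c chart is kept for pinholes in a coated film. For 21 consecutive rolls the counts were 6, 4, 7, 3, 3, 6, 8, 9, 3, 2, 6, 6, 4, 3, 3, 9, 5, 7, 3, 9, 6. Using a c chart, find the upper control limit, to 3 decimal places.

12.262

c̄ = (6 + 4 + 7 + 3 + 3 + 6 + 8 + 9 + 3 + 2 + 6 + 6 + 4 + 3 + 3 + 9 + 5 + 7 + 3 + 9 + 6) / 21 = 112 / 21 = 5.3333
UCL = c̄ + 3√c̄ = 5.3333 + 3 × √5.3333 = 5.3333 + 3 × 2.3094 = 12.2615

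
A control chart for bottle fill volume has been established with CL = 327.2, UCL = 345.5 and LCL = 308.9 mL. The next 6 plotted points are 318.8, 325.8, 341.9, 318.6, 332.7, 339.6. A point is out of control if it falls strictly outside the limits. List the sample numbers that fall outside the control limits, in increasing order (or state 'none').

All 6 points lie within [308.9, 345.5].

none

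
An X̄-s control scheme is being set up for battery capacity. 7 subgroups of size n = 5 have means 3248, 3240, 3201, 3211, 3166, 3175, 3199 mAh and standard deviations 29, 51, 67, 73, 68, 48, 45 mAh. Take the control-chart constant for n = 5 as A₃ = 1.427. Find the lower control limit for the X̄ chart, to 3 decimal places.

3128.045

X̄̄ = (3248 + 3240 + 3201 + 3211 + 3166 + 3175 + 3199) / 7 = 3205.7143
s̄ = (29 + 51 + 67 + 73 + 68 + 48 + 45) / 7 = 54.4286
LCL = X̄̄ − A₃·s̄ = 3205.7143 − 1.427 × 54.4286 = 3128.0447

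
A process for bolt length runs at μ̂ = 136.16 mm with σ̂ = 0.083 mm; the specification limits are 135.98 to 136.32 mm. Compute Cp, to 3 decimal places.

0.683

Cp = (USL − LSL) / (6σ̂) = (136.32 − 135.98) / (6 × 0.083) = 0.3400 / 0.4980 = 0.6827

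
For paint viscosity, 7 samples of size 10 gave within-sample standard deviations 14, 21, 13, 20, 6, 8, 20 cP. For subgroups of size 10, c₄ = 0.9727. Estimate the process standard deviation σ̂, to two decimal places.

14.98

s̄ = (14 + 21 + 13 + 20 + 6 + 8 + 20) / 7 = 14.5714
σ̂ = s̄ / c₄ = 14.5714 / 0.9727 = 14.9804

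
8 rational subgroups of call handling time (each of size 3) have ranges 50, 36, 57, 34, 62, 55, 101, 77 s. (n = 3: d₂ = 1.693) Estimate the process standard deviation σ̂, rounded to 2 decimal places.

R̄ = (50 + 36 + 57 + 34 + 62 + 55 + 101 + 77) / 8 = 59.0000
σ̂ = R̄ / d₂ = 59.0000 / 1.693 = 34.8494

34.85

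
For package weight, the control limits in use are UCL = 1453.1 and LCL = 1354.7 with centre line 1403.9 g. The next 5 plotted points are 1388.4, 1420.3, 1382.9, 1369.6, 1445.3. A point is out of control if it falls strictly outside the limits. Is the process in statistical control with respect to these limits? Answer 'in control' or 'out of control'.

in control

All 5 points lie within [1354.7, 1453.1].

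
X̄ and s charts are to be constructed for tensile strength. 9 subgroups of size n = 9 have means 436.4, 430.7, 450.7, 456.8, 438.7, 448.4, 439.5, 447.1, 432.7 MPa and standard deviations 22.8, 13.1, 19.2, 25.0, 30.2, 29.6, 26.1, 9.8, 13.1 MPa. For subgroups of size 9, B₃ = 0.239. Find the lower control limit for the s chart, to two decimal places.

s̄ = (22.8 + 13.1 + 19.2 + 25.0 + 30.2 + 29.6 + 26.1 + 9.8 + 13.1) / 9 = 20.9889
LCL_s = B₃·s̄ = 0.239 × 20.9889 = 5.0163

5.02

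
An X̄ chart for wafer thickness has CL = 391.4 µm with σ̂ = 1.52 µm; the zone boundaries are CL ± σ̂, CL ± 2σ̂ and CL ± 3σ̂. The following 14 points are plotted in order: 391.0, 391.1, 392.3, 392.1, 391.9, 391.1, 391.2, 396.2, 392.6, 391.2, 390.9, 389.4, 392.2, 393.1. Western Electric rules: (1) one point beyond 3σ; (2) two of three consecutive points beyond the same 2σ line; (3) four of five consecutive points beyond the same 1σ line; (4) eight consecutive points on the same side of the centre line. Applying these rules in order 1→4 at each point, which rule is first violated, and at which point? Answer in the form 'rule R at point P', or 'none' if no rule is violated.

rule 1 at point 8

Zone of each point (C = within 1σ̂, B = 1σ̂–2σ̂, A = 2σ̂–3σ̂, * = beyond 3σ̂; sign = side of CL): 1:-C, 2:-C, 3:+C, 4:+C, 5:+C, 6:-C, 7:-C, 8:+*, 9:+C, 10:-C, 11:-C, 12:-B, 13:+C, 14:+B
Rule 1 (one point beyond the 3σ limits) is satisfied at point 8.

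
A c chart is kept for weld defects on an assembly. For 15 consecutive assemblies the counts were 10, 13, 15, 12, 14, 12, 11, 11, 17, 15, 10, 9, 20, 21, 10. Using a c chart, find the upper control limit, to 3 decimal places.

24.288

c̄ = (10 + 13 + 15 + 12 + 14 + 12 + 11 + 11 + 17 + 15 + 10 + 9 + 20 + 21 + 10) / 15 = 200 / 15 = 13.3333
UCL = c̄ + 3√c̄ = 13.3333 + 3 × √13.3333 = 13.3333 + 3 × 3.6515 = 24.2878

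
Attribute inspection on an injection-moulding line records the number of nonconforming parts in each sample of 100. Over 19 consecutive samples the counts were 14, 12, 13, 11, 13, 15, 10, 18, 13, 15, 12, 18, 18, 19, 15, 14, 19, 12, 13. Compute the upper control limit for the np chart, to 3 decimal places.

p̄ = Σdᵢ / (k·n) = 274 / (19 × 100) = 0.14421
UCL = np̄ + 3·√(np̄(1−p̄)) = 14.4211 + 3 × √(14.4211×0.85579) = 14.4211 + 3 × 3.5130 = 24.9601

24.960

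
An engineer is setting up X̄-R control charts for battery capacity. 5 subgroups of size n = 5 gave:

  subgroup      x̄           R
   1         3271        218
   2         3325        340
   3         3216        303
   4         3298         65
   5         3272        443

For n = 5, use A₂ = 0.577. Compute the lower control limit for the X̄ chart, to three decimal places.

3118.417

X̄̄ = (3271 + 3325 + 3216 + 3298 + 3272) / 5 = 16382.0000 / 5 = 3276.4000
R̄ = (218 + 340 + 303 + 65 + 443) / 5 = 1369.0000 / 5 = 273.8000
LCL = X̄̄ − A₂·R̄ = 3276.4000 − 0.577 × 273.8000 = 3118.4174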